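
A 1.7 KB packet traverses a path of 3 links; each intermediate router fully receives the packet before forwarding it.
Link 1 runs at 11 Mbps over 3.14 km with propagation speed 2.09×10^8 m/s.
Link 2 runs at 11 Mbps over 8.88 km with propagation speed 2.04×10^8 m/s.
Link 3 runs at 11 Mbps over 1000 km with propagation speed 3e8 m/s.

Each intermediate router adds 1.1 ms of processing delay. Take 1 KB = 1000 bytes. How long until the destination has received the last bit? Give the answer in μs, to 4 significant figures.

L = 13600 bits.
Transmission delay per hop = L/R = 13600/11000000 = 1236.36 μs; 3 hops → 3709.09 μs.
Propagation delays (d/s per hop): 15.0239, 43.5294, 3333.33 μs; sum = 3391.89 μs.
Processing at 2 router(s): 2 × 1.1 ms = 2200 μs.
End-to-end = 9301 μs.

9301 μs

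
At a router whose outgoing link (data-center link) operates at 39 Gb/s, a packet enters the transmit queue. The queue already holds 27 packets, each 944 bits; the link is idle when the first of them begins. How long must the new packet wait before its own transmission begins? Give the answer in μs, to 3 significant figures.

Each queued packet: L/R = 944/39000000000 = 0.0242051 μs.
27 queued → 0.653538 μs.
Queuing delay = 0.654 μs.

0.654 μs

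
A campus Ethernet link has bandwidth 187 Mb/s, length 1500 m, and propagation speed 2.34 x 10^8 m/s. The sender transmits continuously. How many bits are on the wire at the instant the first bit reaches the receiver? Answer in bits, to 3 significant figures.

1200 bits

Propagation delay = 1500 / 234000000 = 6.41026e-06 s.
BDP = R × t_prop = 187000000 × 6.41026e-06 = 1198.72 bits.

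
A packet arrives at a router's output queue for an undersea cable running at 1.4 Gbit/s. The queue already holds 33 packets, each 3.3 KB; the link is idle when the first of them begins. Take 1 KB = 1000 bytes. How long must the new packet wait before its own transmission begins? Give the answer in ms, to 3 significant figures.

Each queued packet: L/R = 26400/1400000000 = 0.0188571 ms.
33 queued → 0.622286 ms.
Queuing delay = 0.622 ms.

0.622 ms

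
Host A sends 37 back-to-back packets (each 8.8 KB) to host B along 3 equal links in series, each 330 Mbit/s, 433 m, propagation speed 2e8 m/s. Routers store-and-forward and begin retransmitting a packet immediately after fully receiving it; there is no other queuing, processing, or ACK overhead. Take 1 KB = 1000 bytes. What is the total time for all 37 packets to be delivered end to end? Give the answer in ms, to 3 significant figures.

Per-hop transmission t_tx = L/R = 70400/330000000 = 0.213333 ms.
Per-hop propagation t_prop = 433/200000000 = 0.002165 ms.
Pipeline fill: first packet needs 3·t_tx to clear all hops; remaining 36 packets each add one t_tx.
Total = (3+37-1)·t_tx + 3·t_prop = 39·0.213333 + 3·0.002165 = 8.33 ms.

8.33 ms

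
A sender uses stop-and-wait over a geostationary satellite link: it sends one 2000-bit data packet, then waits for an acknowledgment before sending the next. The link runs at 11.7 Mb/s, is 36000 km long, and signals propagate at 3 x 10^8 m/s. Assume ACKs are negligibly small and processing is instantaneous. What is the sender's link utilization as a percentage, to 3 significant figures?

0.0712 %

t_tx = L/R = 2000/11700000 = 0.00017094 s.
t_prop = 36000000/300000000 = 0.12 s; RTT = 0.24 s.
Cycle = t_tx + RTT = 0.240171 s.
Utilization = t_tx / cycle = 0.00017094/0.240171 = 0.0712 %.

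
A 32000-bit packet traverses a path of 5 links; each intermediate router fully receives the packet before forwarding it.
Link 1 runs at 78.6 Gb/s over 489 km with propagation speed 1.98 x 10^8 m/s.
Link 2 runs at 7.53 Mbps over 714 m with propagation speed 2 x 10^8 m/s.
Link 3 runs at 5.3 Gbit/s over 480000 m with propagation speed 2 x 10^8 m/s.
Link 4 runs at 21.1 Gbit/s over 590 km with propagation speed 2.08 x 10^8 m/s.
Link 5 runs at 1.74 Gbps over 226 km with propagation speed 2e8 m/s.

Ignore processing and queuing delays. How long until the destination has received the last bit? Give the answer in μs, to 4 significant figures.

Transmission delays (L/R per hop): 0.407125, 4249.67, 6.03774, 1.51659, 18.3908 μs; sum = 4276.02 μs.
Propagation delays (d/s per hop): 2469.7, 3.57, 2400, 2836.54, 1130 μs; sum = 8839.81 μs.
End-to-end = 13120 μs.

13120 μs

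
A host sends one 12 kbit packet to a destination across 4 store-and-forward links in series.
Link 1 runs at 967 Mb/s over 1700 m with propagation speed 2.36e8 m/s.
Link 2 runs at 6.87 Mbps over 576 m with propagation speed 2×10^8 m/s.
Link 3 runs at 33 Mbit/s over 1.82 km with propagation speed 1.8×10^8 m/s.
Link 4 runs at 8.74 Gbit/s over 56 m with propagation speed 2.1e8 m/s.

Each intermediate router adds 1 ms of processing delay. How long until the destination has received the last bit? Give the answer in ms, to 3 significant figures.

5.14 ms

L = 12000 bits.
Transmission delays (L/R per hop): 0.0124095, 1.74672, 0.363636, 0.001373 ms; sum = 2.12414 ms.
Propagation delays (d/s per hop): 0.00720339, 0.00288, 0.0101111, 0.000266667 ms; sum = 0.0204612 ms.
Processing at 3 router(s): 3 × 1 ms = 3 ms.
End-to-end = 5.14 ms.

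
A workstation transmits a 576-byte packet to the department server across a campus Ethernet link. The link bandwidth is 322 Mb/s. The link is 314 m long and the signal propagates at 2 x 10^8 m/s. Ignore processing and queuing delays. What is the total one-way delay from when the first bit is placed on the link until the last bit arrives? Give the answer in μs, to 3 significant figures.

L = 576 × 8 = 4608 bits.
Transmission delay = L/R = 4608 / 322000000 = 14.3106 μs.
Propagation delay = d/s = 314 m / 200000000 m/s = 1.57 μs.
Total = 15.9 μs.

15.9 μs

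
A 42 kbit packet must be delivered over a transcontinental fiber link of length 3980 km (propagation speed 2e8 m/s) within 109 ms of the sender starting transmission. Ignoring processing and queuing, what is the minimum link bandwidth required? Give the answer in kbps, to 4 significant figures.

471.4 kbps

Propagation delay = 3980000 / 200000000 = 19.9 ms.
Transmission budget = 109 − 19.9 = 89.1 ms.
R ≥ L / t_tx = 42000 bits / 0.0891 s = 471.4 kbps.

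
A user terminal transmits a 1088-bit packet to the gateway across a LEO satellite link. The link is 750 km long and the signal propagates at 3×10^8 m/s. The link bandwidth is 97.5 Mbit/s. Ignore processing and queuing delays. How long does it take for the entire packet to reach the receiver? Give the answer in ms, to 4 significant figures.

2.511 ms

Transmission delay = L/R = 1088 / 97500000 = 0.011159 ms.
Propagation delay = d/s = 750000 m / 300000000 m/s = 2.5 ms.
Total = 2.511 ms.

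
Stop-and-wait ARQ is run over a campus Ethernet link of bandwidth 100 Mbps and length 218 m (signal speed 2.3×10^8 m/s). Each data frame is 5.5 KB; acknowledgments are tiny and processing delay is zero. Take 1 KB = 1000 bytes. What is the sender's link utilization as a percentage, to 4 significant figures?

99.57 %

t_tx = L/R = 44000/100000000 = 0.00044 s.
t_prop = 218/2.3e+08 = 9.47826e-07 s; RTT = 1.89565e-06 s.
Cycle = t_tx + RTT = 0.000441896 s.
Utilization = t_tx / cycle = 0.00044/0.000441896 = 99.57 %.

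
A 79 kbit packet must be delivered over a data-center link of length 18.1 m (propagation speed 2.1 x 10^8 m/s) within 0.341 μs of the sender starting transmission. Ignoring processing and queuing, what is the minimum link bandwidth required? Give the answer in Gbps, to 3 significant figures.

310 Gbps

Propagation delay = 18.1 / 210000000 = 0.0861905 μs.
Transmission budget = 0.341 − 0.0861905 = 0.25481 μs.
R ≥ L / t_tx = 79000 bits / 2.5481e-07 s = 310 Gbps.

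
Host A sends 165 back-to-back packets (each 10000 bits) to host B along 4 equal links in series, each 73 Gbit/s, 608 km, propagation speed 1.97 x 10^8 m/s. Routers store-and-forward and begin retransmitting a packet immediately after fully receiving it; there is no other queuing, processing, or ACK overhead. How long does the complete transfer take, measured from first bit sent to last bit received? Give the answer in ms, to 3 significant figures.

Per-hop transmission t_tx = L/R = 10000/73000000000 = 0.000136986 ms.
Per-hop propagation t_prop = 608000/197000000 = 3.08629 ms.
Pipeline fill: first packet needs 4·t_tx to clear all hops; remaining 164 packets each add one t_tx.
Total = (4+165-1)·t_tx + 4·t_prop = 168·0.000136986 + 4·3.08629 = 12.4 ms.

12.4 ms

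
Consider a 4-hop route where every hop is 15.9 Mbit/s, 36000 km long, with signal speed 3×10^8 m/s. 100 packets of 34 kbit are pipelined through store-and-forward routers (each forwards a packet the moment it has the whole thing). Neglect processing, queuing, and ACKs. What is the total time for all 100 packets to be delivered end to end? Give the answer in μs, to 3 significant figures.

Per-hop transmission t_tx = L/R = 34000/15900000 = 2138.36 μs.
Per-hop propagation t_prop = 36000000/300000000 = 120000 μs.
Pipeline fill: first packet needs 4·t_tx to clear all hops; remaining 99 packets each add one t_tx.
Total = (4+100-1)·t_tx + 4·t_prop = 103·2138.36 + 4·120000 = 700000 μs.

700000 μs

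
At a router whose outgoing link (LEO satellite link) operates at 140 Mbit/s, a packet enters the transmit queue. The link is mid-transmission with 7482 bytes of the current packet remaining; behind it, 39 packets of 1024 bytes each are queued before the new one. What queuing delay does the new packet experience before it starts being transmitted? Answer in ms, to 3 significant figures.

2.71 ms

Each queued packet: L/R = 8192/140000000 = 0.0585143 ms.
39 queued → 2.28206 ms.
Plus remaining 59856 bits of current packet: 0.427543 ms.
Queuing delay = 2.71 ms.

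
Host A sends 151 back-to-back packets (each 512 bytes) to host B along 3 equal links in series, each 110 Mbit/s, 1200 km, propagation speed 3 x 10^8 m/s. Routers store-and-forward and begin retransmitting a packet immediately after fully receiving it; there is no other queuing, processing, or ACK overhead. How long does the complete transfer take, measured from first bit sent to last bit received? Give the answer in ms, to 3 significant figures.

17.7 ms

Per-hop transmission t_tx = L/R = 4096/110000000 = 0.0372364 ms.
Per-hop propagation t_prop = 1200000/300000000 = 4 ms.
Pipeline fill: first packet needs 3·t_tx to clear all hops; remaining 150 packets each add one t_tx.
Total = (3+151-1)·t_tx + 3·t_prop = 153·0.0372364 + 3·4 = 17.7 ms.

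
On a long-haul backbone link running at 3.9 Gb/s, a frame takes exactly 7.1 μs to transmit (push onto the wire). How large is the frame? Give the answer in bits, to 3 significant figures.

27700 bits

L = R × t_tx = 3900000000 b/s × 7.1e-06 s = 27690 bits.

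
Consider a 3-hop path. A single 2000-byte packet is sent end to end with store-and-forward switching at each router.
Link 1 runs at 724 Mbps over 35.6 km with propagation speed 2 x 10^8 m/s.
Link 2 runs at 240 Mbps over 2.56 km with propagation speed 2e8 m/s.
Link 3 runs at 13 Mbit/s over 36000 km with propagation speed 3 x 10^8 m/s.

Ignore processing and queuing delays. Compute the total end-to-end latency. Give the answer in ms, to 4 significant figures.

121.5 ms

L = 2000 × 8 = 16000 bits.
Transmission delays (L/R per hop): 0.0220994, 0.0666667, 1.23077 ms; sum = 1.31954 ms.
Propagation delays (d/s per hop): 0.178, 0.0128, 120 ms; sum = 120.191 ms.
End-to-end = 121.5 ms.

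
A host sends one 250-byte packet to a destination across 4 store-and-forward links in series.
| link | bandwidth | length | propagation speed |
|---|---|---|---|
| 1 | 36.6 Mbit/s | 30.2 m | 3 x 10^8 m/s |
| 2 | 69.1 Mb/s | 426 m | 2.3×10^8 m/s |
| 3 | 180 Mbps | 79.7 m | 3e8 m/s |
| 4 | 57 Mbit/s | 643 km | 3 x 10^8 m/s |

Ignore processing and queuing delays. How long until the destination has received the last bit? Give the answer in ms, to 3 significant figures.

2.28 ms

L = 250 × 8 = 2000 bits.
Transmission delays (L/R per hop): 0.0546448, 0.0289436, 0.0111111, 0.0350877 ms; sum = 0.129787 ms.
Propagation delays (d/s per hop): 0.000100667, 0.00185217, 0.000265667, 2.14333 ms; sum = 2.14555 ms.
End-to-end = 2.28 ms.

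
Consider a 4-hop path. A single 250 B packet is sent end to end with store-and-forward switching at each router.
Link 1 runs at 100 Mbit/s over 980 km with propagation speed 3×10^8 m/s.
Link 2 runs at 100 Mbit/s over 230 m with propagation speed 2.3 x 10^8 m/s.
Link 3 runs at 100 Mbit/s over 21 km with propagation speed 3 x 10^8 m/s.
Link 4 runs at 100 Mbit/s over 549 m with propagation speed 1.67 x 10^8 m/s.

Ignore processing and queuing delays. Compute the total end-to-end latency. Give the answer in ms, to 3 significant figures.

L = 250 × 8 = 2000 bits.
Transmission delay per hop = L/R = 2000/100000000 = 0.02 ms; 4 hops → 0.08 ms.
Propagation delays (d/s per hop): 3.26667, 0.001, 0.07, 0.00328743 ms; sum = 3.34095 ms.
End-to-end = 3.42 ms.

3.42 ms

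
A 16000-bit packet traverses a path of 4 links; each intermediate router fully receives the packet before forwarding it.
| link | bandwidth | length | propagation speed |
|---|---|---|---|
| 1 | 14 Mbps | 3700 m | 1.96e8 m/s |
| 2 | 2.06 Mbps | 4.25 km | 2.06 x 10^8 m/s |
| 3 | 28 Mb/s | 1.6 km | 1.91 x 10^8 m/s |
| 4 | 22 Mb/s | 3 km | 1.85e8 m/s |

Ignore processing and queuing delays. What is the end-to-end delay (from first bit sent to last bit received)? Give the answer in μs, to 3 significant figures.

10300 μs

Transmission delays (L/R per hop): 1142.86, 7766.99, 571.429, 727.273 μs; sum = 10208.5 μs.
Propagation delays (d/s per hop): 18.8776, 20.6311, 8.37696, 16.2162 μs; sum = 64.1018 μs.
End-to-end = 10300 μs.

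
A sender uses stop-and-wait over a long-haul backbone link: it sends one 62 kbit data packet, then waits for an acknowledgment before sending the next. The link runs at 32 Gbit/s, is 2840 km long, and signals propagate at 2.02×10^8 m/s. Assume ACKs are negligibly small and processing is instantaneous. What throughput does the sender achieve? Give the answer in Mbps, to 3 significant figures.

2.20 Mbps

t_tx = L/R = 62000/32000000000 = 1.9375e-06 s.
t_prop = 2840000/202000000 = 0.0140594 s; RTT = 0.0281188 s.
Cycle = t_tx + RTT = 0.0281207 s.
Throughput = L / cycle = 62000 / 0.0281207 = 2.20 Mbps.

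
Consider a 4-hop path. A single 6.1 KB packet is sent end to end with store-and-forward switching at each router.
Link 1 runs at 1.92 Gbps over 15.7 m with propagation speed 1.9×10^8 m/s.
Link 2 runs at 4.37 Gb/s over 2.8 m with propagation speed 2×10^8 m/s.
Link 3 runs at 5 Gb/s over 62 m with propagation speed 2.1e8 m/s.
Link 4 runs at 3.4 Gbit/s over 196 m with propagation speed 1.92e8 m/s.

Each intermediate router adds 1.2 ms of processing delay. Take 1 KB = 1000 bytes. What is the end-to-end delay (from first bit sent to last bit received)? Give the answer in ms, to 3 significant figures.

3.66 ms

L = 48800 bits.
Transmission delays (L/R per hop): 0.0254167, 0.011167, 0.00976, 0.0143529 ms; sum = 0.0606967 ms.
Propagation delays (d/s per hop): 8.26316e-05, 1.4e-05, 0.000295238, 0.00102083 ms; sum = 0.0014127 ms.
Processing at 3 router(s): 3 × 1.2 ms = 3.6 ms.
End-to-end = 3.66 ms.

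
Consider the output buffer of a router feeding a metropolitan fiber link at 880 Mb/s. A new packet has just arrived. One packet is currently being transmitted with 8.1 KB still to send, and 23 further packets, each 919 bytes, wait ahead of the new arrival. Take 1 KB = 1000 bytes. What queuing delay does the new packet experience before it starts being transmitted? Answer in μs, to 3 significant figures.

Each queued packet: L/R = 7352/880000000 = 8.35455 μs.
23 queued → 192.155 μs.
Plus remaining 64800 bits of current packet: 73.6364 μs.
Queuing delay = 266 μs.

266 μs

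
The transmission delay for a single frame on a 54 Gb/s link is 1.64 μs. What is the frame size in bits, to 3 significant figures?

88600 bits

L = R × t_tx = 54000000000 b/s × 1.64e-06 s = 88560 bits.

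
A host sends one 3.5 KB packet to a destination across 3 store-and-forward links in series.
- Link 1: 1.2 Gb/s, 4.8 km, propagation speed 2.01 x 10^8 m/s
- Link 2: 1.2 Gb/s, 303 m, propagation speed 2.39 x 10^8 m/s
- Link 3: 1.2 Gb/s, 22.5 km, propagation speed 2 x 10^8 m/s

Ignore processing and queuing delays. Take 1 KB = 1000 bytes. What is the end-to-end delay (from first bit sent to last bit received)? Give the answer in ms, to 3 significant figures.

L = 28000 bits.
Transmission delay per hop = L/R = 28000/1200000000 = 0.0233333 ms; 3 hops → 0.07 ms.
Propagation delays (d/s per hop): 0.0238806, 0.00126778, 0.1125 ms; sum = 0.137648 ms.
End-to-end = 0.208 ms.

0.208 ms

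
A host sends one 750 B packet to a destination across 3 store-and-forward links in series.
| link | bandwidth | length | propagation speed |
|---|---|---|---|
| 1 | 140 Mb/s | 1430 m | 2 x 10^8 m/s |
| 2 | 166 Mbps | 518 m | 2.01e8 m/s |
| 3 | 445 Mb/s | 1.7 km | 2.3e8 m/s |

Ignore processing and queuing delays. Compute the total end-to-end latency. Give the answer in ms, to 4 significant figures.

L = 750 × 8 = 6000 bits.
Transmission delays (L/R per hop): 0.0428571, 0.0361446, 0.0134831 ms; sum = 0.0924849 ms.
Propagation delays (d/s per hop): 0.00715, 0.00257711, 0.0073913 ms; sum = 0.0171184 ms.
End-to-end = 0.1096 ms.

0.1096 ms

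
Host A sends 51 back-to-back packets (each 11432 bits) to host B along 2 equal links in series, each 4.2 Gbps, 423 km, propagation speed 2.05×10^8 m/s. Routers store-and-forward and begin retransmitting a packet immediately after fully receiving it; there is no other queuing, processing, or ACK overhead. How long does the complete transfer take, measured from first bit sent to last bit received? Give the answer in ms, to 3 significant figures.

Per-hop transmission t_tx = L/R = 11432/4200000000 = 0.0027219 ms.
Per-hop propagation t_prop = 423000/2.05e+08 = 2.06341 ms.
Pipeline fill: first packet needs 2·t_tx to clear all hops; remaining 50 packets each add one t_tx.
Total = (2+51-1)·t_tx + 2·t_prop = 52·0.0027219 + 2·2.06341 = 4.27 ms.

4.27 ms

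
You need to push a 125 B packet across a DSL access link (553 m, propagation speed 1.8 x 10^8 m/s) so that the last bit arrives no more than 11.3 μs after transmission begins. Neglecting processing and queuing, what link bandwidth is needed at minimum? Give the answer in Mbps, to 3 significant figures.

L = 1000 bits.
Propagation delay = 553 / 180000000 = 3.07222 μs.
Transmission budget = 11.3 − 3.07222 = 8.22778 μs.
R ≥ L / t_tx = 1000 bits / 8.22778e-06 s = 122 Mbps.

122 Mbps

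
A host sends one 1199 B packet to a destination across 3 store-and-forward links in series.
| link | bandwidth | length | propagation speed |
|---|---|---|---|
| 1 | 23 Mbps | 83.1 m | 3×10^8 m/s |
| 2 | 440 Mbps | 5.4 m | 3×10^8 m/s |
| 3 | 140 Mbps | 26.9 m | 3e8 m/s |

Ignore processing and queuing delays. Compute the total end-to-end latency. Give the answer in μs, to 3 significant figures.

L = 1199 × 8 = 9592 bits.
Transmission delays (L/R per hop): 417.043, 21.8, 68.5143 μs; sum = 507.358 μs.
Propagation delays (d/s per hop): 0.277, 0.018, 0.0896667 μs; sum = 0.384667 μs.
End-to-end = 508 μs.

508 μs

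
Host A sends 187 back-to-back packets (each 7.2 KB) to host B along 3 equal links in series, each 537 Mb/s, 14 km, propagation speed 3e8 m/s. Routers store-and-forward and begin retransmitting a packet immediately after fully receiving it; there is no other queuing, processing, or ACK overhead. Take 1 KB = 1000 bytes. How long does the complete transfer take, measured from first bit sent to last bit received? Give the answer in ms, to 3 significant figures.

20.4 ms

Per-hop transmission t_tx = L/R = 57600/537000000 = 0.107263 ms.
Per-hop propagation t_prop = 14000/300000000 = 0.0466667 ms.
Pipeline fill: first packet needs 3·t_tx to clear all hops; remaining 186 packets each add one t_tx.
Total = (3+187-1)·t_tx + 3·t_prop = 189·0.107263 + 3·0.0466667 = 20.4 ms.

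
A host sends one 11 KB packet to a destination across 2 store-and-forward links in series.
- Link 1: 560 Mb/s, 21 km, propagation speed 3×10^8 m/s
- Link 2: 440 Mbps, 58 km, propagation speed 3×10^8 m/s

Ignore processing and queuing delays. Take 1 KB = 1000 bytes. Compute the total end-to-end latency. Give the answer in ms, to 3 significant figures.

0.620 ms

L = 88000 bits.
Transmission delays (L/R per hop): 0.157143, 0.2 ms; sum = 0.357143 ms.
Propagation delays (d/s per hop): 0.07, 0.193333 ms; sum = 0.263333 ms.
End-to-end = 0.620 ms.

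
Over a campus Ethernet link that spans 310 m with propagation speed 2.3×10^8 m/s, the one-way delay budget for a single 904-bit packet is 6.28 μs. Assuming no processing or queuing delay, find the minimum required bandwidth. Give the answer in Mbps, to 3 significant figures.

Propagation delay = 310 / 2.3e+08 = 1.34783 μs.
Transmission budget = 6.28 − 1.34783 = 4.93217 μs.
R ≥ L / t_tx = 904 bits / 4.93217e-06 s = 183 Mbps.

183 Mbps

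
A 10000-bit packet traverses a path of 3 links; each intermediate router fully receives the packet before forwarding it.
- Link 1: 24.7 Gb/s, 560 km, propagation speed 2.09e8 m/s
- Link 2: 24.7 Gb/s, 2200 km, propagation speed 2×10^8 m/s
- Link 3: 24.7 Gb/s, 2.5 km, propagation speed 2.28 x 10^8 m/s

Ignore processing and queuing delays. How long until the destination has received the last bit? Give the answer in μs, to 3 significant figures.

13700 μs

Transmission delay per hop = L/R = 10000/24700000000 = 0.404858 μs; 3 hops → 1.21457 μs.
Propagation delays (d/s per hop): 2679.43, 11000, 10.9649 μs; sum = 13690.4 μs.
End-to-end = 13700 μs.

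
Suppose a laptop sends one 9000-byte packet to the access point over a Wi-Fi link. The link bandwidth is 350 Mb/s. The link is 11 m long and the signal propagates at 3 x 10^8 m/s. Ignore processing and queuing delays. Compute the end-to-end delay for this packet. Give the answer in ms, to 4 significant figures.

L = 9000 × 8 = 72000 bits.
Transmission delay = L/R = 72000 / 350000000 = 0.205714 ms.
Propagation delay = d/s = 11 m / 300000000 m/s = 3.66667e-05 ms.
Total = 0.2058 ms.

0.2058 ms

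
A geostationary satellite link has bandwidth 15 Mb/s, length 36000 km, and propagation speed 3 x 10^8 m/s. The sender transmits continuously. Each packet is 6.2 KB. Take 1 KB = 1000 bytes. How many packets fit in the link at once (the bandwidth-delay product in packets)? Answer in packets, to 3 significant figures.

Propagation delay = 36000000 / 300000000 = 0.12 s.
BDP = R × t_prop = 15000000 × 0.12 = 1800000 bits.
In packets of 49600 bits: 36.3 packets.

36.3 packets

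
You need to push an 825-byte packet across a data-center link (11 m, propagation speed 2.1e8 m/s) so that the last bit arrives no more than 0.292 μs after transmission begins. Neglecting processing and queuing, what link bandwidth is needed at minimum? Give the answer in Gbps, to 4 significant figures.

L = 6600 bits.
Propagation delay = 11 / 210000000 = 0.052381 μs.
Transmission budget = 0.292 − 0.052381 = 0.239619 μs.
R ≥ L / t_tx = 6600 bits / 2.39619e-07 s = 27.54 Gbps.

27.54 Gbps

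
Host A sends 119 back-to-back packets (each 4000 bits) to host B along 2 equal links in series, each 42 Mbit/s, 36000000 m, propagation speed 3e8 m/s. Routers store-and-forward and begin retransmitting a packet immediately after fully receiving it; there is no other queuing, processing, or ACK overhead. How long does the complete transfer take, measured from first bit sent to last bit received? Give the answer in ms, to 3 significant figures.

251 ms

Per-hop transmission t_tx = L/R = 4000/42000000 = 0.0952381 ms.
Per-hop propagation t_prop = 36000000/300000000 = 120 ms.
Pipeline fill: first packet needs 2·t_tx to clear all hops; remaining 118 packets each add one t_tx.
Total = (2+119-1)·t_tx + 2·t_prop = 120·0.0952381 + 2·120 = 251 ms.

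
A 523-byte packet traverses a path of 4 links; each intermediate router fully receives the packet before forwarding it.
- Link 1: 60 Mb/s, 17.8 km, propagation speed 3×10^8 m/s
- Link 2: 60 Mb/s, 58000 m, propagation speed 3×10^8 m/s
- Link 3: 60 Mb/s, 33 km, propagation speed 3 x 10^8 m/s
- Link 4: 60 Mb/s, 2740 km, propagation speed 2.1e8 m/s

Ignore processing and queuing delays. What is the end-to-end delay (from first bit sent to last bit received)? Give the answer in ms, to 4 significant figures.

L = 523 × 8 = 4184 bits.
Transmission delay per hop = L/R = 4184/60000000 = 0.0697333 ms; 4 hops → 0.278933 ms.
Propagation delays (d/s per hop): 0.0593333, 0.193333, 0.11, 13.0476 ms; sum = 13.4103 ms.
End-to-end = 13.69 ms.

13.69 ms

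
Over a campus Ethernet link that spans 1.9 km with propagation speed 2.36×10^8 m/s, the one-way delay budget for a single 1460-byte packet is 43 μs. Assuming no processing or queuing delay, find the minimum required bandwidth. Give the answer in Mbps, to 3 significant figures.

L = 11680 bits.
Propagation delay = 1900 / 236000000 = 8.05085 μs.
Transmission budget = 43 − 8.05085 = 34.9492 μs.
R ≥ L / t_tx = 11680 bits / 3.49492e-05 s = 334 Mbps.

334 Mbps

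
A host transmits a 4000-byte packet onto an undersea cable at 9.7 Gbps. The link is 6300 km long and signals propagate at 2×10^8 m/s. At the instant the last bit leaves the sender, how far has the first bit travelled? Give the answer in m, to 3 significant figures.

660 m

t_tx = L/R = 32000/9700000000 = 3.29897e-06 s.
Distance = s × t_tx = 200000000 × 3.29897e-06 = 660 m.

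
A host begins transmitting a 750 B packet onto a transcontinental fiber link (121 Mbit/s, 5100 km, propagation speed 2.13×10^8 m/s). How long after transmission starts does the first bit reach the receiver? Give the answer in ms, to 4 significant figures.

23.94 ms

First bit experiences only propagation delay: d/s = 5100000/213000000 = 23.94 ms.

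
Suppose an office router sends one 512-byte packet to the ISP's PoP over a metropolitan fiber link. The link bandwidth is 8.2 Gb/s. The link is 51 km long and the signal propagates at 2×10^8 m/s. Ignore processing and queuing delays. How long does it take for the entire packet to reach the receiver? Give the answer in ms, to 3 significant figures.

L = 512 × 8 = 4096 bits.
Transmission delay = L/R = 4096 / 8.2e+09 = 0.000499512 ms.
Propagation delay = d/s = 51000 m / 200000000 m/s = 0.255 ms.
Total = 0.255 ms.

0.255 ms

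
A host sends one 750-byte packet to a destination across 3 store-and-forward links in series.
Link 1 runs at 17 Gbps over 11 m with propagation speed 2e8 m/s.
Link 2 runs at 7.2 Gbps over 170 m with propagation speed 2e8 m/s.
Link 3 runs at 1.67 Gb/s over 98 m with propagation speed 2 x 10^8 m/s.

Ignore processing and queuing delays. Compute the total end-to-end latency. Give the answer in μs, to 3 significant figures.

6.17 μs

L = 750 × 8 = 6000 bits.
Transmission delays (L/R per hop): 0.352941, 0.833333, 3.59281 μs; sum = 4.77909 μs.
Propagation delays (d/s per hop): 0.055, 0.85, 0.49 μs; sum = 1.395 μs.
End-to-end = 6.17 μs.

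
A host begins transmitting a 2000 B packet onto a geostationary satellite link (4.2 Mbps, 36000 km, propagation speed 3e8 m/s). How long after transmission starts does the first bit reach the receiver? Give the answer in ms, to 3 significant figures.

First bit experiences only propagation delay: d/s = 36000000/300000000 = 120 ms.

120 ms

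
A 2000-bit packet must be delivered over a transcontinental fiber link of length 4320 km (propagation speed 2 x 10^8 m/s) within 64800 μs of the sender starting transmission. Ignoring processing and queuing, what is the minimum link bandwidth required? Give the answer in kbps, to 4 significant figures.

Propagation delay = 4320000 / 200000000 = 21600 μs.
Transmission budget = 64800 − 21600 = 43200 μs.
R ≥ L / t_tx = 2000 bits / 0.0432 s = 46.30 kbps.

46.30 kbps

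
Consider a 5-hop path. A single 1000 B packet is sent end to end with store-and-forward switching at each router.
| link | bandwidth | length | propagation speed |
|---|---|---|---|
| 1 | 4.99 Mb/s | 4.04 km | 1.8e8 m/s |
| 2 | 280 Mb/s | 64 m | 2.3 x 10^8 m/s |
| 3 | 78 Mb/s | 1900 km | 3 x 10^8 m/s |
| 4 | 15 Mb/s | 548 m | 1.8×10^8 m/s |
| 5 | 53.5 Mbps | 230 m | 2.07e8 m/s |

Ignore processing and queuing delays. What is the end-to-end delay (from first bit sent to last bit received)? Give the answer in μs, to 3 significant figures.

8780 μs

L = 1000 × 8 = 8000 bits.
Transmission delays (L/R per hop): 1603.21, 28.5714, 102.564, 533.333, 149.533 μs; sum = 2417.21 μs.
Propagation delays (d/s per hop): 22.4444, 0.278261, 6333.33, 3.04444, 1.11111 μs; sum = 6360.21 μs.
End-to-end = 8780 μs.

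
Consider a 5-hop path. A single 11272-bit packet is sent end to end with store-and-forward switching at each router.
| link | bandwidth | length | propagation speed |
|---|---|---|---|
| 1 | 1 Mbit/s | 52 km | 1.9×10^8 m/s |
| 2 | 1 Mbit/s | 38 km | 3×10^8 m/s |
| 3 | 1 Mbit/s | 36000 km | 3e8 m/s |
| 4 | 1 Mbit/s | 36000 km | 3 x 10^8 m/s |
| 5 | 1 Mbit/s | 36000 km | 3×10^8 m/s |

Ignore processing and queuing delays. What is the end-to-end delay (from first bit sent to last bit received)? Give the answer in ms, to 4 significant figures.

Transmission delay per hop = L/R = 11272/1000000 = 11.272 ms; 5 hops → 56.36 ms.
Propagation delays (d/s per hop): 0.273684, 0.126667, 120, 120, 120 ms; sum = 360.4 ms.
End-to-end = 416.8 ms.

416.8 ms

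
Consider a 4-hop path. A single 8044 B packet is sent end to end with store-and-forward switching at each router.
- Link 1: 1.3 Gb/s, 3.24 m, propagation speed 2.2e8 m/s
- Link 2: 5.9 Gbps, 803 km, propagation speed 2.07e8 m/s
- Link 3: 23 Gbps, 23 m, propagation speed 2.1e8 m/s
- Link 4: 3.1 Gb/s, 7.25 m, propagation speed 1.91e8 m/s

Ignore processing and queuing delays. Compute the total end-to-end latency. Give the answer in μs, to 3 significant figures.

3960 μs

L = 8044 × 8 = 64352 bits.
Transmission delays (L/R per hop): 49.5015, 10.9071, 2.79791, 20.7587 μs; sum = 83.9653 μs.
Propagation delays (d/s per hop): 0.0147273, 3879.23, 0.109524, 0.0379581 μs; sum = 3879.39 μs.
End-to-end = 3960 μs.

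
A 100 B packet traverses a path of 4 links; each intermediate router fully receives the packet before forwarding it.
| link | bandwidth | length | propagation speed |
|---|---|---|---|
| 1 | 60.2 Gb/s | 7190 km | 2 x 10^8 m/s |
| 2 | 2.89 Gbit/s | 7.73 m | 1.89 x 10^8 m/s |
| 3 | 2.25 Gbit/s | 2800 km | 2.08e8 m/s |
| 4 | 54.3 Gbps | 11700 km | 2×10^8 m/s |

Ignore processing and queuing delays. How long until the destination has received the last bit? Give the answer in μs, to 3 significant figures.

L = 100 × 8 = 800 bits.
Transmission delays (L/R per hop): 0.013289, 0.276817, 0.355556, 0.014733 μs; sum = 0.660394 μs.
Propagation delays (d/s per hop): 35950, 0.0408995, 13461.5, 58500 μs; sum = 107912 μs.
End-to-end = 108000 μs.

108000 μs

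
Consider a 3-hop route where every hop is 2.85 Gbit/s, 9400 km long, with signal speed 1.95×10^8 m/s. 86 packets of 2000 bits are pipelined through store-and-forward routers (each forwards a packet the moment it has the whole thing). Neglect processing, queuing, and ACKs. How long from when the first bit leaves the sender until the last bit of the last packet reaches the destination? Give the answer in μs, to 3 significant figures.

145000 μs

Per-hop transmission t_tx = L/R = 2000/2850000000 = 0.701754 μs.
Per-hop propagation t_prop = 9400000/195000000 = 48205.1 μs.
Pipeline fill: first packet needs 3·t_tx to clear all hops; remaining 85 packets each add one t_tx.
Total = (3+86-1)·t_tx + 3·t_prop = 88·0.701754 + 3·48205.1 = 145000 μs.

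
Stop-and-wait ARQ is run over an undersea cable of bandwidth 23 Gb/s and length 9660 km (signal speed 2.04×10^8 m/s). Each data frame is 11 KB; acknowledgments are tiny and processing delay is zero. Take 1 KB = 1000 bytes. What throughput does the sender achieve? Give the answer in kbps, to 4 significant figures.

929.2 kbps

t_tx = L/R = 88000/23000000000 = 3.82609e-06 s.
t_prop = 9660000/204000000 = 0.0473529 s; RTT = 0.0947059 s.
Cycle = t_tx + RTT = 0.0947097 s.
Throughput = L / cycle = 88000 / 0.0947097 = 929.2 kbps.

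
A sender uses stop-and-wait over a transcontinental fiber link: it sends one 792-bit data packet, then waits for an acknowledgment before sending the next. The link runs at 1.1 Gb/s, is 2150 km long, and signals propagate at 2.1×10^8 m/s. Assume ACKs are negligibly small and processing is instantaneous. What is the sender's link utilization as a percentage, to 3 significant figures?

t_tx = L/R = 792/1100000000 = 7.2e-07 s.
t_prop = 2150000/210000000 = 0.0102381 s; RTT = 0.0204762 s.
Cycle = t_tx + RTT = 0.0204769 s.
Utilization = t_tx / cycle = 7.2e-07/0.0204769 = 0.00352 %.

0.00352 %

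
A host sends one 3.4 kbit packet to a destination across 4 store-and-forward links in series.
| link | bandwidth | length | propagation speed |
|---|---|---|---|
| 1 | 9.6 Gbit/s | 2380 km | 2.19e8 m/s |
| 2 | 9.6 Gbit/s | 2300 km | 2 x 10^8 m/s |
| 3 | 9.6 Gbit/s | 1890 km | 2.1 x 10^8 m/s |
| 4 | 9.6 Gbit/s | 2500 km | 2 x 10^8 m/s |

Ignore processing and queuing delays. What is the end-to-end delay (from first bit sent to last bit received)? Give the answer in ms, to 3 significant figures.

43.9 ms

L = 3400 bits.
Transmission delay per hop = L/R = 3400/9600000000 = 0.000354167 ms; 4 hops → 0.00141667 ms.
Propagation delays (d/s per hop): 10.8676, 11.5, 9, 12.5 ms; sum = 43.8676 ms.
End-to-end = 43.9 ms.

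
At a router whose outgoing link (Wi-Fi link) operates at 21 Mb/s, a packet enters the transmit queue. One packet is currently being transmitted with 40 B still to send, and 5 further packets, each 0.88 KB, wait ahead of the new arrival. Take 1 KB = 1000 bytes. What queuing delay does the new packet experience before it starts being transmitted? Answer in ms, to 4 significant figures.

Each queued packet: L/R = 7040/21000000 = 0.335238 ms.
5 queued → 1.67619 ms.
Plus remaining 320 bits of current packet: 0.0152381 ms.
Queuing delay = 1.691 ms.

1.691 ms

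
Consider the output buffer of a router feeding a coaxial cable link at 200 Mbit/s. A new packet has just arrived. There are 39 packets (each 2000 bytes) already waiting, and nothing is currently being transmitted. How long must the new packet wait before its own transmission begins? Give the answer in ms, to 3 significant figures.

Each queued packet: L/R = 16000/200000000 = 0.08 ms.
39 queued → 3.12 ms.
Queuing delay = 3.12 ms.

3.12 ms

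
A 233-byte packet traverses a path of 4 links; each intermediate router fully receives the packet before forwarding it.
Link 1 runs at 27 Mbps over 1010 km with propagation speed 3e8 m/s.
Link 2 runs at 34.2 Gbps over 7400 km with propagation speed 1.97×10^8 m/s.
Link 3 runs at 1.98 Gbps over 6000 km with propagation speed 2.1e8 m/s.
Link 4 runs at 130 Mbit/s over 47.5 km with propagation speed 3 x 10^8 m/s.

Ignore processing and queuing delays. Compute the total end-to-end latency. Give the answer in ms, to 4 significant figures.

69.74 ms

L = 233 × 8 = 1864 bits.
Transmission delays (L/R per hop): 0.069037, 5.45029e-05, 0.000941414, 0.0143385 ms; sum = 0.0843714 ms.
Propagation delays (d/s per hop): 3.36667, 37.5635, 28.5714, 0.158333 ms; sum = 69.6599 ms.
End-to-end = 69.74 ms.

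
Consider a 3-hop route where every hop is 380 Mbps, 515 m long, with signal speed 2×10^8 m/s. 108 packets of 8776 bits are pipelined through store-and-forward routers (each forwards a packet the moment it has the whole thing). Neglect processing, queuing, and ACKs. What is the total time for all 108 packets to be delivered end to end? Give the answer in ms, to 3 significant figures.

2.55 ms

Per-hop transmission t_tx = L/R = 8776/380000000 = 0.0230947 ms.
Per-hop propagation t_prop = 515/200000000 = 0.002575 ms.
Pipeline fill: first packet needs 3·t_tx to clear all hops; remaining 107 packets each add one t_tx.
Total = (3+108-1)·t_tx + 3·t_prop = 110·0.0230947 + 3·0.002575 = 2.55 ms.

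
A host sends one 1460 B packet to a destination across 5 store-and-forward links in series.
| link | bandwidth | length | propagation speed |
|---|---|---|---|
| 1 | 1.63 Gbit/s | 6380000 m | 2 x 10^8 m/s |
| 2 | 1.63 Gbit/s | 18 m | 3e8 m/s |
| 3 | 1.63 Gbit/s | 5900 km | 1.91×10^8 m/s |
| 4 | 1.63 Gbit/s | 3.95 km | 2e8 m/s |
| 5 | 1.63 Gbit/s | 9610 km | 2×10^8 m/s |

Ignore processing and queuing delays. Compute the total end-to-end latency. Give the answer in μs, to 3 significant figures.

111000 μs

L = 1460 × 8 = 11680 bits.
Transmission delay per hop = L/R = 11680/1630000000 = 7.16564 μs; 5 hops → 35.8282 μs.
Propagation delays (d/s per hop): 31900, 0.06, 30890.1, 19.75, 48050 μs; sum = 110860 μs.
End-to-end = 111000 μs.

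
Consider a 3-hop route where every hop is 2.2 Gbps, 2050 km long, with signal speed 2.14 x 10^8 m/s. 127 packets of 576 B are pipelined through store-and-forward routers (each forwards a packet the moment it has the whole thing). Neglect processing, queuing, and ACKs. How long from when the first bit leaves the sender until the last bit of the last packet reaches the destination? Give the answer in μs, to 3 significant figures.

Per-hop transmission t_tx = L/R = 4608/2200000000 = 2.09455 μs.
Per-hop propagation t_prop = 2050000/214000000 = 9579.44 μs.
Pipeline fill: first packet needs 3·t_tx to clear all hops; remaining 126 packets each add one t_tx.
Total = (3+127-1)·t_tx + 3·t_prop = 129·2.09455 + 3·9579.44 = 29000 μs.

29000 μs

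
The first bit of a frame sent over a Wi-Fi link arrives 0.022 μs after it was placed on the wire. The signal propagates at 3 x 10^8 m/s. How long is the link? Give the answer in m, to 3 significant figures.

d = s × t_prop = 300000000 × 2.2e-08 = 6.60 m.

6.60 m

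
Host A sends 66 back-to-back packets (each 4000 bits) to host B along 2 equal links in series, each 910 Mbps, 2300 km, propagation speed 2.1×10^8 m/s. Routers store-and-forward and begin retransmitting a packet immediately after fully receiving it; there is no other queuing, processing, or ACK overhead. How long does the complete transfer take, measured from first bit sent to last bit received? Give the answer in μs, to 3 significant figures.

22200 μs

Per-hop transmission t_tx = L/R = 4000/910000000 = 4.3956 μs.
Per-hop propagation t_prop = 2300000/210000000 = 10952.4 μs.
Pipeline fill: first packet needs 2·t_tx to clear all hops; remaining 65 packets each add one t_tx.
Total = (2+66-1)·t_tx + 2·t_prop = 67·4.3956 + 2·10952.4 = 22200 μs.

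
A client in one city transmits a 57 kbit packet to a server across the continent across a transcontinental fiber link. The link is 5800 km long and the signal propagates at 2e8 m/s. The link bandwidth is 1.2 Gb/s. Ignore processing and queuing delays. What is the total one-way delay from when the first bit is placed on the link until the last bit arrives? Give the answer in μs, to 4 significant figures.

29050 μs

L = 57000 bits.
Transmission delay = L/R = 57000 / 1200000000 = 47.5 μs.
Propagation delay = d/s = 5800000 m / 200000000 m/s = 29000 μs.
Total = 29050 μs.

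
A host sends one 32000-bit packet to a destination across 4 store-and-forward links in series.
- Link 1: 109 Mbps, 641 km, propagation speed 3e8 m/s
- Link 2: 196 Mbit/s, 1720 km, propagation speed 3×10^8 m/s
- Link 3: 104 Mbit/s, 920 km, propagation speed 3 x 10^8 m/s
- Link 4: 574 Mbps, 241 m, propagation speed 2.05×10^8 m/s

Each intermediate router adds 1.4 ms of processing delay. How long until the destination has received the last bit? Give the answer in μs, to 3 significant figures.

16000 μs

Transmission delays (L/R per hop): 293.578, 163.265, 307.692, 55.7491 μs; sum = 820.285 μs.
Propagation delays (d/s per hop): 2136.67, 5733.33, 3066.67, 1.17561 μs; sum = 10937.8 μs.
Processing at 3 router(s): 3 × 1.4 ms = 4200 μs.
End-to-end = 16000 μs.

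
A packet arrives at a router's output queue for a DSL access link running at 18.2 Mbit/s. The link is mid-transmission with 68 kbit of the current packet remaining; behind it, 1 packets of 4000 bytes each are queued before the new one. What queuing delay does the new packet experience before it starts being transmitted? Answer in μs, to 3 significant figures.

5490 μs

Each queued packet: L/R = 32000/18200000 = 1758.24 μs.
1 queued → 1758.24 μs.
Plus remaining 68000 bits of current packet: 3736.26 μs.
Queuing delay = 5490 μs.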